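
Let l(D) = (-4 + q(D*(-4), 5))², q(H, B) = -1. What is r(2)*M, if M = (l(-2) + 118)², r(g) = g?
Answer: 40898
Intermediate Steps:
l(D) = 25 (l(D) = (-4 - 1)² = (-5)² = 25)
M = 20449 (M = (25 + 118)² = 143² = 20449)
r(2)*M = 2*20449 = 40898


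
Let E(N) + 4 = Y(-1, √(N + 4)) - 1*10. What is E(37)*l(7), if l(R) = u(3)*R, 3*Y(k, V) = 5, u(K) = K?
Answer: -259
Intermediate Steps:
Y(k, V) = 5/3 (Y(k, V) = (⅓)*5 = 5/3)
E(N) = -37/3 (E(N) = -4 + (5/3 - 1*10) = -4 + (5/3 - 10) = -4 - 25/3 = -37/3)
l(R) = 3*R
E(37)*l(7) = -37*7 = -37/3*21 = -259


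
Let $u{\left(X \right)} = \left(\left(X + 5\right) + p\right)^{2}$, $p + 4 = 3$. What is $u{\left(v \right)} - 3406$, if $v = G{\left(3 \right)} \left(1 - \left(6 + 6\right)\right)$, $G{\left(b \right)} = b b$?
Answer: $5619$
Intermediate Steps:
$G{\left(b \right)} = b^{2}$
$p = -1$ ($p = -4 + 3 = -1$)
$v = -99$ ($v = 3^{2} \left(1 - \left(6 + 6\right)\right) = 9 \left(1 - 12\right) = 9 \left(-11\right) = -99$)
$u{\left(X \right)} = \left(4 + X\right)^{2}$ ($u{\left(X \right)} = \left(\left(X + 5\right) - 1\right)^{2} = \left(\left(5 + X\right) - 1\right)^{2} = \left(4 + X\right)^{2}$)
$u{\left(v \right)} - 3406 = \left(4 - 99\right)^{2} - 3406 = \left(-95\right)^{2} - 3406 = 9025 - 3406 = 5619$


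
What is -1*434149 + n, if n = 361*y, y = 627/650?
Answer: -281970503/650 ≈ -4.3380e+5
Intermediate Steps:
y = 627/650 (y = 627*(1/650) = 627/650 ≈ 0.96461)
n = 226347/650 (n = 361*(627/650) = 226347/650 ≈ 348.23)
-1*434149 + n = -1*434149 + 226347/650 = -434149 + 226347/650 = -281970503/650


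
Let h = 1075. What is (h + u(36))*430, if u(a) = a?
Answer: 477730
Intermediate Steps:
(h + u(36))*430 = (1075 + 36)*430 = 1111*430 = 477730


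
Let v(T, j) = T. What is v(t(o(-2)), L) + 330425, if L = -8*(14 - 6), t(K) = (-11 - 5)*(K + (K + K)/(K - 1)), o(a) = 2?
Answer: 330329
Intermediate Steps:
t(K) = -16*K - 32*K/(-1 + K) (t(K) = -16*(K + (2*K)/(-1 + K)) = -16*(K + 2*K/(-1 + K)) = -16*K - 32*K/(-1 + K))
L = -64 (L = -8*8 = -64)
v(t(o(-2)), L) + 330425 = -16*2*(1 + 2)/(-1 + 2) + 330425 = -16*2*3/1 + 330425 = -16*2*1*3 + 330425 = -96 + 330425 = 330329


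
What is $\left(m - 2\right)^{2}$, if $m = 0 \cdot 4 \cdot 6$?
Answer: $4$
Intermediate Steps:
$m = 0$ ($m = 0 \cdot 6 = 0$)
$\left(m - 2\right)^{2} = \left(0 - 2\right)^{2} = \left(-2\right)^{2} = 4$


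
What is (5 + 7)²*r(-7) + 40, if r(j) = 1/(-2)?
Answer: -32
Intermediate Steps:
r(j) = -½
(5 + 7)²*r(-7) + 40 = (5 + 7)²*(-½) + 40 = 12²*(-½) + 40 = 144*(-½) + 40 = -72 + 40 = -32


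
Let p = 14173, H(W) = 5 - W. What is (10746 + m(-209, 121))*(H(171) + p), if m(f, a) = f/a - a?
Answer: 1636801992/11 ≈ 1.4880e+8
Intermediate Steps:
m(f, a) = -a + f/a
(10746 + m(-209, 121))*(H(171) + p) = (10746 + (-1*121 - 209/121))*((5 - 1*171) + 14173) = (10746 + (-121 - 209*1/121))*((5 - 171) + 14173) = (10746 + (-121 - 19/11))*(-166 + 14173) = (10746 - 1350/11)*14007 = (116856/11)*14007 = 1636801992/11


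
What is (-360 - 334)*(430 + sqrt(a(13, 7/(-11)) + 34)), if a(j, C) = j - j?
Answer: -298420 - 694*sqrt(34) ≈ -3.0247e+5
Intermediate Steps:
a(j, C) = 0
(-360 - 334)*(430 + sqrt(a(13, 7/(-11)) + 34)) = (-360 - 334)*(430 + sqrt(0 + 34)) = -694*(430 + sqrt(34)) = -298420 - 694*sqrt(34)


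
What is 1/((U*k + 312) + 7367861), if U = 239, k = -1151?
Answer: 1/7093084 ≈ 1.4098e-7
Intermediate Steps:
1/((U*k + 312) + 7367861) = 1/((239*(-1151) + 312) + 7367861) = 1/((-275089 + 312) + 7367861) = 1/(-274777 + 7367861) = 1/7093084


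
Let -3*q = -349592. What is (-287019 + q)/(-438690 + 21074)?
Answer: 511465/1252848 ≈ 0.40824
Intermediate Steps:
q = 349592/3 (q = -1/3*(-349592) = 349592/3 ≈ 1.1653e+5)
(-287019 + q)/(-438690 + 21074) = (-287019 + 349592/3)/(-438690 + 21074) = -511465/3/(-417616) = -511465/3*(-1/417616) = 511465/1252848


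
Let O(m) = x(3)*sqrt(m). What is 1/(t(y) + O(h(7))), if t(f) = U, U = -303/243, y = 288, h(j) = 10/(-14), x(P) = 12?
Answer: -57267/4795327 - 78732*I*sqrt(35)/4795327 ≈ -0.011942 - 0.097133*I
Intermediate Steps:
h(j) = -5/7 (h(j) = 10*(-1/14) = -5/7)
O(m) = 12*sqrt(m)
U = -101/81 (U = -303*1/243 = -101/81 ≈ -1.2469)
t(f) = -101/81
1/(t(y) + O(h(7))) = 1/(-101/81 + 12*sqrt(-5/7)) = 1/(-101/81 + 12*(I*sqrt(35)/7)) = 1/(-101/81 + 12*I*sqrt(35)/7)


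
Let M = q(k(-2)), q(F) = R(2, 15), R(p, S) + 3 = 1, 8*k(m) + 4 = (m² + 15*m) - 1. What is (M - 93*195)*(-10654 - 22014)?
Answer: 592499516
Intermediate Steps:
k(m) = -5/8 + m²/8 + 15*m/8 (k(m) = -½ + ((m² + 15*m) - 1)/8 = -½ + (-1 + m² + 15*m)/8 = -½ + (-⅛ + m²/8 + 15*m/8) = -5/8 + m²/8 + 15*m/8)
R(p, S) = -2 (R(p, S) = -3 + 1 = -2)
q(F) = -2
M = -2
(M - 93*195)*(-10654 - 22014) = (-2 - 93*195)*(-10654 - 22014) = (-2 - 18135)*(-32668) = -18137*(-32668) = 592499516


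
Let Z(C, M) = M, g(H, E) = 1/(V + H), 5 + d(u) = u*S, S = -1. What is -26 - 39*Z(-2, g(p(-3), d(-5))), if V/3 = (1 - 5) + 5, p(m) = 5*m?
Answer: -91/4 ≈ -22.750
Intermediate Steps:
d(u) = -5 - u (d(u) = -5 + u*(-1) = -5 - u)
V = 3 (V = 3*((1 - 5) + 5) = 3*(-4 + 5) = 3*1 = 3)
g(H, E) = 1/(3 + H)
-26 - 39*Z(-2, g(p(-3), d(-5))) = -26 - 39/(3 + 5*(-3)) = -26 - 39/(3 - 15) = -26 - 39/(-12) = -26 - 39*(-1/12) = -26 + 13/4 = -91/4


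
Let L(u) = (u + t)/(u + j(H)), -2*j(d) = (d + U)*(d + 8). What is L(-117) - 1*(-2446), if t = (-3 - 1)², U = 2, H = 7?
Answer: 902776/369 ≈ 2446.5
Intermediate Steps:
t = 16 (t = (-4)² = 16)
j(d) = -(2 + d)*(8 + d)/2 (j(d) = -(d + 2)*(d + 8)/2 = -(2 + d)*(8 + d)/2)
L(u) = (16 + u)/(-135/2 + u) (L(u) = (u + 16)/(u + (-8 - 5*7 - ½*7²)) = (16 + u)/(u + (-8 - 35 - ½*49)) = (16 + u)/(u + (-8 - 35 - 49/2)) = (16 + u)/(u - 135/2) = (16 + u)/(-135/2 + u))
L(-117) - 1*(-2446) = 2*(16 - 117)/(-135 + 2*(-117)) - 1*(-2446) = 2*(-101)/(-135 - 234) + 2446 = 2*(-101)/(-369) + 2446 = 2*(-1/369)*(-101) + 2446 = 202/369 + 2446 = 902776/369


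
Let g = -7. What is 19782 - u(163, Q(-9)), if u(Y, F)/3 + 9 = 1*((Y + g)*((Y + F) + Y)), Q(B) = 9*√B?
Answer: -132759 - 12636*I ≈ -1.3276e+5 - 12636.0*I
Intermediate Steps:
u(Y, F) = -27 + 3*(-7 + Y)*(F + 2*Y) (u(Y, F) = -27 + 3*(1*((Y - 7)*((Y + F) + Y))) = -27 + 3*(1*((-7 + Y)*((F + Y) + Y))) = -27 + 3*(1*((-7 + Y)*(F + 2*Y))) = -27 + 3*((-7 + Y)*(F + 2*Y)) = -27 + 3*(-7 + Y)*(F + 2*Y))
19782 - u(163, Q(-9)) = 19782 - (-27 - 42*163 - 189*√(-9) + 6*163² + 3*(9*√(-9))*163) = 19782 - (-27 - 6846 - 189*3*I + 6*26569 + 3*(9*(3*I))*163) = 19782 - (-27 - 6846 - 567*I + 159414 + 3*(27*I)*163) = 19782 - (-27 - 6846 - 567*I + 159414 + 13203*I) = 19782 - (152541 + 12636*I) = 19782 + (-152541 - 12636*I) = -132759 - 12636*I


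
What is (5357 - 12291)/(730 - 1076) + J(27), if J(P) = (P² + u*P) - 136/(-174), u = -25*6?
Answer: -49670978/15051 ≈ -3300.2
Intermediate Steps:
u = -150
J(P) = 68/87 + P² - 150*P (J(P) = (P² - 150*P) - 136/(-174) = (P² - 150*P) - 136*(-1/174) = (P² - 150*P) + 68/87 = 68/87 + P² - 150*P)
(5357 - 12291)/(730 - 1076) + J(27) = (5357 - 12291)/(730 - 1076) + (68/87 + 27² - 150*27) = -6934/(-346) + (68/87 + 729 - 4050) = -6934*(-1/346) - 288859/87 = 3467/173 - 288859/87 = -49670978/15051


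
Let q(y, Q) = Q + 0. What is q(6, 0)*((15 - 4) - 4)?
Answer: 0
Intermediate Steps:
q(y, Q) = Q
q(6, 0)*((15 - 4) - 4) = 0*((15 - 4) - 4) = 0*(11 - 4) = 0*7 = 0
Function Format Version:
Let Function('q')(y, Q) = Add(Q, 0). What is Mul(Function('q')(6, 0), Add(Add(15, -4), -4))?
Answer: 0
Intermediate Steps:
Function('q')(y, Q) = Q
Mul(Function('q')(6, 0), Add(Add(15, -4), -4)) = Mul(0, Add(Add(15, -4), -4)) = Mul(0, Add(11, -4)) = Mul(0, 7) = 0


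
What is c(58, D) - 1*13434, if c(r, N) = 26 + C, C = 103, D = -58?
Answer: -13305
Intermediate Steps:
c(r, N) = 129 (c(r, N) = 26 + 103 = 129)
c(58, D) - 1*13434 = 129 - 1*13434 = 129 - 13434 = -13305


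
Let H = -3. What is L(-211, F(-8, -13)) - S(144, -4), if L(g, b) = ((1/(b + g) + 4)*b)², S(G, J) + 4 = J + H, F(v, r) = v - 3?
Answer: 95741173/49284 ≈ 1942.6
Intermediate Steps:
F(v, r) = -3 + v
S(G, J) = -7 + J (S(G, J) = -4 + (J - 3) = -4 + (-3 + J) = -7 + J)
L(g, b) = b²*(4 + 1/(b + g))² (L(g, b) = ((4 + 1/(b + g))*b)² = (b*(4 + 1/(b + g)))² = b²*(4 + 1/(b + g))²)
L(-211, F(-8, -13)) - S(144, -4) = (-3 - 8)²*(1 + 4*(-3 - 8) + 4*(-211))²/((-3 - 8) - 211)² - (-7 - 4) = (-11)²*(1 + 4*(-11) - 844)²/(-11 - 211)² - 1*(-11) = 121*(1 - 44 - 844)²/(-222)² + 11 = 121*(1/49284)*(-887)² + 11 = 121*(1/49284)*786769 + 11 = 95199049/49284 + 11 = 95741173/49284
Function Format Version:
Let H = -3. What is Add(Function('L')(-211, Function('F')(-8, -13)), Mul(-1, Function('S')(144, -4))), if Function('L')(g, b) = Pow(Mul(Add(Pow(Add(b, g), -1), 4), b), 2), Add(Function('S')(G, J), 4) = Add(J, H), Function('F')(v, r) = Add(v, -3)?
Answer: Rational(95741173, 49284) ≈ 1942.6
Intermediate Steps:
Function('F')(v, r) = Add(-3, v)
Function('S')(G, J) = Add(-7, J) (Function('S')(G, J) = Add(-4, Add(J, -3)) = Add(-4, Add(-3, J)) = Add(-7, J))
Function('L')(g, b) = Mul(Pow(b, 2), Pow(Add(4, Pow(Add(b, g), -1)), 2)) (Function('L')(g, b) = Pow(Mul(Add(4, Pow(Add(b, g), -1)), b), 2) = Pow(Mul(b, Add(4, Pow(Add(b, g), -1))), 2) = Mul(Pow(b, 2), Pow(Add(4, Pow(Add(b, g), -1)), 2)))
Add(Function('L')(-211, Function('F')(-8, -13)), Mul(-1, Function('S')(144, -4))) = Add(Mul(Pow(Add(-3, -8), 2), Pow(Add(Add(-3, -8), -211), -2), Pow(Add(1, Mul(4, Add(-3, -8)), Mul(4, -211)), 2)), Mul(-1, Add(-7, -4))) = Add(Mul(Pow(-11, 2), Pow(Add(-11, -211), -2), Pow(Add(1, Mul(4, -11), -844), 2)), Mul(-1, -11)) = Add(Mul(121, Pow(-222, -2), Pow(Add(1, -44, -844), 2)), 11) = Add(Mul(121, Rational(1, 49284), Pow(-887, 2)), 11) = Add(Mul(121, Rational(1, 49284), 786769), 11) = Add(Rational(95199049, 49284), 11) = Rational(95741173, 49284)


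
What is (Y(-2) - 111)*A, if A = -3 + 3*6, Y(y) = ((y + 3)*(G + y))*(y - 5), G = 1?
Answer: -1560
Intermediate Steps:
Y(y) = (1 + y)*(-5 + y)*(3 + y) (Y(y) = ((y + 3)*(1 + y))*(y - 5) = ((3 + y)*(1 + y))*(-5 + y) = ((1 + y)*(3 + y))*(-5 + y) = (1 + y)*(-5 + y)*(3 + y))
A = 15 (A = -3 + 18 = 15)
(Y(-2) - 111)*A = ((-15 + (-2)³ - 1*(-2)² - 17*(-2)) - 111)*15 = ((-15 - 8 - 1*4 + 34) - 111)*15 = ((-15 - 8 - 4 + 34) - 111)*15 = (7 - 111)*15 = -104*15 = -1560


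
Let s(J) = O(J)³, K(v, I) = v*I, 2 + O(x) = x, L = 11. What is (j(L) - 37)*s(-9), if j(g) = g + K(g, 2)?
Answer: 5324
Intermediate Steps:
O(x) = -2 + x
K(v, I) = I*v
j(g) = 3*g (j(g) = g + 2*g = 3*g)
s(J) = (-2 + J)³
(j(L) - 37)*s(-9) = (3*11 - 37)*(-2 - 9)³ = (33 - 37)*(-11)³ = -4*(-1331) = 5324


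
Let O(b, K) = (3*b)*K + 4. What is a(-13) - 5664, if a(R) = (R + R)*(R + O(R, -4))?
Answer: -9486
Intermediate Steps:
O(b, K) = 4 + 3*K*b (O(b, K) = 3*K*b + 4 = 4 + 3*K*b)
a(R) = 2*R*(4 - 11*R) (a(R) = (R + R)*(R + (4 + 3*(-4)*R)) = (2*R)*(R + (4 - 12*R)) = (2*R)*(4 - 11*R) = 2*R*(4 - 11*R))
a(-13) - 5664 = 2*(-13)*(4 - 11*(-13)) - 5664 = 2*(-13)*(4 + 143) - 5664 = 2*(-13)*147 - 5664 = -3822 - 5664 = -9486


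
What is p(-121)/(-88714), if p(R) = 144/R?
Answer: 72/5367197 ≈ 1.3415e-5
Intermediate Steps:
p(-121)/(-88714) = (144/(-121))/(-88714) = (144*(-1/121))*(-1/88714) = -144/121*(-1/88714) = 72/5367197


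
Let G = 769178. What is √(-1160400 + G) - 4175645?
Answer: -4175645 + I*√391222 ≈ -4.1756e+6 + 625.48*I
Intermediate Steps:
√(-1160400 + G) - 4175645 = √(-1160400 + 769178) - 4175645 = √(-391222) - 4175645 = I*√391222 - 4175645 = -4175645 + I*√391222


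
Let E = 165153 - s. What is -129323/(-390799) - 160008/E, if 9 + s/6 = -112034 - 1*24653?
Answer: 21631578625/128355195957 ≈ 0.16853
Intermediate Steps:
s = -820176 (s = -54 + 6*(-112034 - 1*24653) = -54 + 6*(-112034 - 24653) = -54 + 6*(-136687) = -54 - 820122 = -820176)
E = 985329 (E = 165153 - 1*(-820176) = 165153 + 820176 = 985329)
-129323/(-390799) - 160008/E = -129323/(-390799) - 160008/985329 = -129323*(-1/390799) - 160008*1/985329 = 129323/390799 - 53336/328443 = 21631578625/128355195957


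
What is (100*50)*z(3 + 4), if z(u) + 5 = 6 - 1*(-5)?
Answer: 30000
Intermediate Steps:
z(u) = 6 (z(u) = -5 + (6 - 1*(-5)) = -5 + (6 + 5) = -5 + 11 = 6)
(100*50)*z(3 + 4) = (100*50)*6 = 5000*6 = 30000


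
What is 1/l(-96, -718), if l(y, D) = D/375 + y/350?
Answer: -2625/5746 ≈ -0.45684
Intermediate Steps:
l(y, D) = y/350 + D/375 (l(y, D) = D*(1/375) + y*(1/350) = D/375 + y/350 = y/350 + D/375)
1/l(-96, -718) = 1/((1/350)*(-96) + (1/375)*(-718)) = 1/(-48/175 - 718/375) = 1/(-5746/2625) = -2625/5746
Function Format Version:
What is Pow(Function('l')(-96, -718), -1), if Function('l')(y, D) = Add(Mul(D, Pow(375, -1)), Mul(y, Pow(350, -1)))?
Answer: Rational(-2625, 5746) ≈ -0.45684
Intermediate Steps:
Function('l')(y, D) = Add(Mul(Rational(1, 350), y), Mul(Rational(1, 375), D)) (Function('l')(y, D) = Add(Mul(D, Rational(1, 375)), Mul(y, Rational(1, 350))) = Add(Mul(Rational(1, 375), D), Mul(Rational(1, 350), y)) = Add(Mul(Rational(1, 350), y), Mul(Rational(1, 375), D)))
Pow(Function('l')(-96, -718), -1) = Pow(Add(Mul(Rational(1, 350), -96), Mul(Rational(1, 375), -718)), -1) = Pow(Add(Rational(-48, 175), Rational(-718, 375)), -1) = Pow(Rational(-5746, 2625), -1) = Rational(-2625, 5746)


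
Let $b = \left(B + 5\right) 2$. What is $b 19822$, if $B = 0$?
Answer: $198220$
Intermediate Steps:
$b = 10$ ($b = \left(0 + 5\right) 2 = 5 \cdot 2 = 10$)
$b 19822 = 10 \cdot 19822 = 198220$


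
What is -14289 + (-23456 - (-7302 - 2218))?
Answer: -28225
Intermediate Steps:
-14289 + (-23456 - (-7302 - 2218)) = -14289 + (-23456 - 1*(-9520)) = -14289 + (-23456 + 9520) = -14289 - 13936 = -28225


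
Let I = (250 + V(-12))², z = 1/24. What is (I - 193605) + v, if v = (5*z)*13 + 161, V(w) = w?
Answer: -3283135/24 ≈ -1.3680e+5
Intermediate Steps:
z = 1/24 ≈ 0.041667
v = 3929/24 (v = (5*(1/24))*13 + 161 = (5/24)*13 + 161 = 65/24 + 161 = 3929/24 ≈ 163.71)
I = 56644 (I = (250 - 12)² = 238² = 56644)
(I - 193605) + v = (56644 - 193605) + 3929/24 = -136961 + 3929/24 = -3283135/24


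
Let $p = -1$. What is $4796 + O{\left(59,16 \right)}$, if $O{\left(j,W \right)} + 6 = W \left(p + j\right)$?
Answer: $5718$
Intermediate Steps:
$O{\left(j,W \right)} = -6 + W \left(-1 + j\right)$
$4796 + O{\left(59,16 \right)} = 4796 - -922 = 4796 + 922 = 5718$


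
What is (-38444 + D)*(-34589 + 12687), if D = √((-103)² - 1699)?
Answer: 842000488 - 197118*√110 ≈ 8.3993e+8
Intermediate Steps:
D = 9*√110 (D = √(10609 - 1699) = √8910 = 9*√110 ≈ 94.393)
(-38444 + D)*(-34589 + 12687) = (-38444 + 9*√110)*(-34589 + 12687) = (-38444 + 9*√110)*(-21902) = 842000488 - 197118*√110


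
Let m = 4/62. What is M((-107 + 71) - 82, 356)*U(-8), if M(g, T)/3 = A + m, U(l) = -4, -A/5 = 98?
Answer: 182256/31 ≈ 5879.2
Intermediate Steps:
A = -490 (A = -5*98 = -490)
m = 2/31 (m = 4*(1/62) = 2/31 ≈ 0.064516)
M(g, T) = -45564/31 (M(g, T) = 3*(-490 + 2/31) = 3*(-15188/31) = -45564/31)
M((-107 + 71) - 82, 356)*U(-8) = -45564/31*(-4) = 182256/31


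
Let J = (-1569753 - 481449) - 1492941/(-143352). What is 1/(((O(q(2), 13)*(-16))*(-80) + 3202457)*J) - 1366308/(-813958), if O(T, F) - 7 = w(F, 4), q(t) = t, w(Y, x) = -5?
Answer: 71534645003181532196014/42615718108585260390201 ≈ 1.6786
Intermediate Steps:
O(T, F) = 2 (O(T, F) = 7 - 5 = 2)
J = -98014138721/47784 (J = -2051202 - 1492941*(-1/143352) = -2051202 + 497647/47784 = -98014138721/47784 ≈ -2.0512e+6)
1/(((O(q(2), 13)*(-16))*(-80) + 3202457)*J) - 1366308/(-813958) = 1/(((2*(-16))*(-80) + 3202457)*(-98014138721/47784)) - 1366308/(-813958) = -47784/98014138721/(-32*(-80) + 3202457) - 1366308*(-1/813958) = -47784/98014138721/(2560 + 3202457) + 683154/406979 = -47784/98014138721/3205017 + 683154/406979 = (1/3205017)*(-47784/98014138721) + 683154/406979 = -15928/104712326947054419 + 683154/406979 = 71534645003181532196014/42615718108585260390201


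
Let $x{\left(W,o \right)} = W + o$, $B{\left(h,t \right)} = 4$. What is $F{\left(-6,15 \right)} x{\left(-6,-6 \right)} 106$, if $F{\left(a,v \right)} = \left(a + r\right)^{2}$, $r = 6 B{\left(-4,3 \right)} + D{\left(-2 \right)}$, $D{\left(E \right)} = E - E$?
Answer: $-412128$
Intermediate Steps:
$D{\left(E \right)} = 0$
$r = 24$ ($r = 6 \cdot 4 + 0 = 24 + 0 = 24$)
$F{\left(a,v \right)} = \left(24 + a\right)^{2}$ ($F{\left(a,v \right)} = \left(a + 24\right)^{2} = \left(24 + a\right)^{2}$)
$F{\left(-6,15 \right)} x{\left(-6,-6 \right)} 106 = \left(24 - 6\right)^{2} \left(-6 - 6\right) 106 = 18^{2} \left(-12\right) 106 = 324 \left(-12\right) 106 = \left(-3888\right) 106 = -412128$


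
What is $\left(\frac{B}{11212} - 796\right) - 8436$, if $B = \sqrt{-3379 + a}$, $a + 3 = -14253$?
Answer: $-9232 + \frac{i \sqrt{17635}}{11212} \approx -9232.0 + 0.011844 i$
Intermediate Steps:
$a = -14256$ ($a = -3 - 14253 = -14256$)
$B = i \sqrt{17635}$ ($B = \sqrt{-3379 - 14256} = \sqrt{-17635} = i \sqrt{17635} \approx 132.8 i$)
$\left(\frac{B}{11212} - 796\right) - 8436 = \left(\frac{i \sqrt{17635}}{11212} - 796\right) - 8436 = \left(-796 + \frac{i \sqrt{17635}}{11212}\right) - 8436 = -9232 + \frac{i \sqrt{17635}}{11212}$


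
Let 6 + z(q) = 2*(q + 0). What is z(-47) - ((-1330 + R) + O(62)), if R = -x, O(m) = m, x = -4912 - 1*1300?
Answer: -5044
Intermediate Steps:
x = -6212 (x = -4912 - 1300 = -6212)
z(q) = -6 + 2*q (z(q) = -6 + 2*(q + 0) = -6 + 2*q)
R = 6212 (R = -1*(-6212) = 6212)
z(-47) - ((-1330 + R) + O(62)) = (-6 + 2*(-47)) - ((-1330 + 6212) + 62) = (-6 - 94) - (4882 + 62) = -100 - 1*4944 = -100 - 4944 = -5044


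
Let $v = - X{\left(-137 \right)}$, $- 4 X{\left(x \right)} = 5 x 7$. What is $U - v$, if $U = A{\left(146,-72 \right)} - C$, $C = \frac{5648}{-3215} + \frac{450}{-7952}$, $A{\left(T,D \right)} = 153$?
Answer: $\frac{17302383793}{12782840} \approx 1353.6$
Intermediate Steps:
$X{\left(x \right)} = - \frac{35 x}{4}$ ($X{\left(x \right)} = - \frac{5 x 7}{4} = - \frac{35 x}{4}$)
$v = - \frac{4795}{4}$ ($v = - \frac{\left(-35\right) \left(-137\right)}{4} = \left(-1\right) \frac{4795}{4} = - \frac{4795}{4} \approx -1198.8$)
$C = - \frac{23179823}{12782840}$ ($C = 5648 \left(- \frac{1}{3215}\right) + 450 \left(- \frac{1}{7952}\right) = - \frac{5648}{3215} - \frac{225}{3976} = - \frac{23179823}{12782840} \approx -1.8134$)
$U = \frac{1978954343}{12782840}$ ($U = 153 - - \frac{23179823}{12782840} = 153 + \frac{23179823}{12782840} = \frac{1978954343}{12782840} \approx 154.81$)
$U - v = \frac{1978954343}{12782840} - - \frac{4795}{4} = \frac{1978954343}{12782840} + \frac{4795}{4} = \frac{17302383793}{12782840}$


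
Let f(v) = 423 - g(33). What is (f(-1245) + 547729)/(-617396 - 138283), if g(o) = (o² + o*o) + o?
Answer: -545941/755679 ≈ -0.72245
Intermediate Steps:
g(o) = o + 2*o² (g(o) = (o² + o²) + o = 2*o² + o = o + 2*o²)
f(v) = -1788 (f(v) = 423 - 33*(1 + 2*33) = 423 - 33*(1 + 66) = 423 - 33*67 = 423 - 1*2211 = 423 - 2211 = -1788)
(f(-1245) + 547729)/(-617396 - 138283) = (-1788 + 547729)/(-617396 - 138283) = 545941/(-755679) = 545941*(-1/755679) = -545941/755679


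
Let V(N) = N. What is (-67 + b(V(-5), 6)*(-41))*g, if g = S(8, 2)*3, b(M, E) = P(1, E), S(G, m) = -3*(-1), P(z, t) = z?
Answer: -972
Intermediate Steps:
S(G, m) = 3
b(M, E) = 1
g = 9 (g = 3*3 = 9)
(-67 + b(V(-5), 6)*(-41))*g = (-67 + 1*(-41))*9 = (-67 - 41)*9 = -108*9 = -972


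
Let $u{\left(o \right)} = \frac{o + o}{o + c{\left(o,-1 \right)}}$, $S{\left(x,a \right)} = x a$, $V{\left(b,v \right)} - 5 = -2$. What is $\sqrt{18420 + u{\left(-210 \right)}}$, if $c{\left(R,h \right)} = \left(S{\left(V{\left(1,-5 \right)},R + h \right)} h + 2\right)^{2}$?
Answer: $\frac{6 \sqrt{3324218125198}}{80603} \approx 135.72$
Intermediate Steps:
$V{\left(b,v \right)} = 3$ ($V{\left(b,v \right)} = 5 - 2 = 3$)
$S{\left(x,a \right)} = a x$
$c{\left(R,h \right)} = \left(2 + h \left(3 R + 3 h\right)\right)^{2}$ ($c{\left(R,h \right)} = \left(\left(R + h\right) 3 h + 2\right)^{2} = \left(\left(3 R + 3 h\right) h + 2\right)^{2} = \left(h \left(3 R + 3 h\right) + 2\right)^{2} = \left(2 + h \left(3 R + 3 h\right)\right)^{2}$)
$u{\left(o \right)} = \frac{2 o}{o + \left(5 - 3 o\right)^{2}}$ ($u{\left(o \right)} = \frac{o + o}{o + \left(2 + 3 \left(-1\right) \left(o - 1\right)\right)^{2}} = \frac{2 o}{o + \left(2 + 3 \left(-1\right) \left(-1 + o\right)\right)^{2}} = \frac{2 o}{o + \left(2 - \left(-3 + 3 o\right)\right)^{2}} = \frac{2 o}{o + \left(5 - 3 o\right)^{2}}$)
$\sqrt{18420 + u{\left(-210 \right)}} = \sqrt{18420 + 2 \left(-210\right) \frac{1}{-210 + \left(-5 + 3 \left(-210\right)\right)^{2}}} = \sqrt{18420 + 2 \left(-210\right) \frac{1}{-210 + \left(-5 - 630\right)^{2}}} = \sqrt{18420 + 2 \left(-210\right) \frac{1}{-210 + \left(-635\right)^{2}}} = \sqrt{18420 + 2 \left(-210\right) \frac{1}{-210 + 403225}} = \sqrt{18420 + 2 \left(-210\right) \frac{1}{403015}} = \sqrt{18420 - \frac{84}{80603}} = \sqrt{\frac{1484707176}{80603}} = \frac{6 \sqrt{3324218125198}}{80603}$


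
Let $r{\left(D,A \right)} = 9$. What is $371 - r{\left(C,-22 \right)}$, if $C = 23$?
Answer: $362$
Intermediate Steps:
$371 - r{\left(C,-22 \right)} = 371 - 9 = 362$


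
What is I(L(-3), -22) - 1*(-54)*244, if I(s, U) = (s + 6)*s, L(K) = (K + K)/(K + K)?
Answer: 13183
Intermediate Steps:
L(K) = 1 (L(K) = (2*K)/((2*K)) = (2*K)*(1/(2*K)) = 1)
I(s, U) = s*(6 + s) (I(s, U) = (6 + s)*s = s*(6 + s))
I(L(-3), -22) - 1*(-54)*244 = 1*(6 + 1) - 1*(-54)*244 = 1*7 + 54*244 = 7 + 13176 = 13183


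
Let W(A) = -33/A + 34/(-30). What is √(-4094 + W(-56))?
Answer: I*√722277570/420 ≈ 63.989*I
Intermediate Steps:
W(A) = -17/15 - 33/A (W(A) = -33/A + 34*(-1/30) = -33/A - 17/15 = -17/15 - 33/A)
√(-4094 + W(-56)) = √(-4094 + (-17/15 - 33/(-56))) = √(-4094 + (-17/15 - 33*(-1/56))) = √(-4094 + (-17/15 + 33/56)) = √(-4094 - 457/840) = √(-3439417/840) = I*√722277570/420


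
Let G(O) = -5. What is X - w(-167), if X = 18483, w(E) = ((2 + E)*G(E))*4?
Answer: 15183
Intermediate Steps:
w(E) = -40 - 20*E (w(E) = ((2 + E)*(-5))*4 = (-10 - 5*E)*4 = -40 - 20*E)
X - w(-167) = 18483 - (-40 - 20*(-167)) = 18483 - (-40 + 3340) = 18483 - 1*3300 = 18483 - 3300 = 15183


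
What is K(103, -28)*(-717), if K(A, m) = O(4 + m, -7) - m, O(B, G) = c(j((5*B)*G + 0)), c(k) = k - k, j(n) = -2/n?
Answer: -20076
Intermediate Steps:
c(k) = 0
O(B, G) = 0
K(A, m) = -m (K(A, m) = 0 - m = -m)
K(103, -28)*(-717) = -1*(-28)*(-717) = 28*(-717) = -20076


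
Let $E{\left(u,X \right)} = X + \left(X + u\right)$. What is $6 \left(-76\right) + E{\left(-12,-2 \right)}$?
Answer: $-472$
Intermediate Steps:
$E{\left(u,X \right)} = u + 2 X$
$6 \left(-76\right) + E{\left(-12,-2 \right)} = 6 \left(-76\right) + \left(-12 + 2 \left(-2\right)\right) = -456 - 16 = -472$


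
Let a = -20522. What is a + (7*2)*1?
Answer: -20508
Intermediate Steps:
a + (7*2)*1 = -20522 + (7*2)*1 = -20522 + 14*1 = -20522 + 14 = -20508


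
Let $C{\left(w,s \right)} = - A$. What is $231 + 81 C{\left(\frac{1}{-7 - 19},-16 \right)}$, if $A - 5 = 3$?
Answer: $-417$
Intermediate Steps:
$A = 8$ ($A = 5 + 3 = 8$)
$C{\left(w,s \right)} = -8$ ($C{\left(w,s \right)} = \left(-1\right) 8 = -8$)
$231 + 81 C{\left(\frac{1}{-7 - 19},-16 \right)} = 231 + 81 \left(-8\right) = 231 - 648 = -417$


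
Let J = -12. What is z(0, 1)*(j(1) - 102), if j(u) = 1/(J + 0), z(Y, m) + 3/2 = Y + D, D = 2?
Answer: -1225/24 ≈ -51.042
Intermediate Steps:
z(Y, m) = ½ + Y (z(Y, m) = -3/2 + (Y + 2) = -3/2 + (2 + Y) = ½ + Y)
j(u) = -1/12 (j(u) = 1/(-12 + 0) = 1/(-12) = -1/12)
z(0, 1)*(j(1) - 102) = (½ + 0)*(-1/12 - 102) = (½)*(-1225/12) = -1225/24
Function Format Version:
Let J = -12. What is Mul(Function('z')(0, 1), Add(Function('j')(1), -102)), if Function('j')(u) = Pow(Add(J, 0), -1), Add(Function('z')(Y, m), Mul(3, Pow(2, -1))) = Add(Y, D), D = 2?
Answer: Rational(-1225, 24) ≈ -51.042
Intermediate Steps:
Function('z')(Y, m) = Add(Rational(1, 2), Y) (Function('z')(Y, m) = Add(Rational(-3, 2), Add(Y, 2)) = Add(Rational(-3, 2), Add(2, Y)) = Add(Rational(1, 2), Y))
Function('j')(u) = Rational(-1, 12) (Function('j')(u) = Pow(Add(-12, 0), -1) = Pow(-12, -1) = Rational(-1, 12))
Mul(Function('z')(0, 1), Add(Function('j')(1), -102)) = Mul(Add(Rational(1, 2), 0), Add(Rational(-1, 12), -102)) = Mul(Rational(1, 2), Rational(-1225, 12)) = Rational(-1225, 24)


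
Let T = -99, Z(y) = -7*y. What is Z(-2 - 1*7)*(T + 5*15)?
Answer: -1512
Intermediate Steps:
Z(-2 - 1*7)*(T + 5*15) = (-7*(-2 - 1*7))*(-99 + 5*15) = (-7*(-2 - 7))*(-99 + 75) = -7*(-9)*(-24) = 63*(-24) = -1512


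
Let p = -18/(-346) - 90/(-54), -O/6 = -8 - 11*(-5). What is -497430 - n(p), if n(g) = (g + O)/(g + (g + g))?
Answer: -665488607/1338 ≈ -4.9738e+5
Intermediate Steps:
O = -282 (O = -6*(-8 - 11*(-5)) = -6*(-8 + 55) = -6*47 = -282)
p = 892/519 (p = -18*(-1/346) - 90*(-1/54) = 9/173 + 5/3 = 892/519 ≈ 1.7187)
n(g) = (-282 + g)/(3*g) (n(g) = (g - 282)/(g + (g + g)) = (-282 + g)/(g + 2*g) = (-282 + g)/((3*g)) = (-282 + g)*(1/(3*g)) = (-282 + g)/(3*g))
-497430 - n(p) = -497430 - (-282 + 892/519)/(3*892/519) = -497430 - 519*(-145466)/(3*892*519) = -497430 - 1*(-72733/1338) = -497430 + 72733/1338 = -665488607/1338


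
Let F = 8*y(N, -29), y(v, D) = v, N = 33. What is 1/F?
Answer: 1/264 ≈ 0.0037879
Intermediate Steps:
F = 264 (F = 8*33 = 264)
1/F = 1/264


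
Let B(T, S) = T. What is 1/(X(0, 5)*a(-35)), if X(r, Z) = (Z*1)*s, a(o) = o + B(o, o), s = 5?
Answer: -1/1750 ≈ -0.00057143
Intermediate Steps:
a(o) = 2*o (a(o) = o + o = 2*o)
X(r, Z) = 5*Z (X(r, Z) = (Z*1)*5 = Z*5 = 5*Z)
1/(X(0, 5)*a(-35)) = 1/((5*5)*(2*(-35))) = 1/(25*(-70)) = 1/(-1750) = -1/1750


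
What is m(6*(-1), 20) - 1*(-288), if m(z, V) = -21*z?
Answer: 414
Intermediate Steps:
m(6*(-1), 20) - 1*(-288) = -126*(-1) - 1*(-288) = -21*(-6) + 288 = 126 + 288 = 414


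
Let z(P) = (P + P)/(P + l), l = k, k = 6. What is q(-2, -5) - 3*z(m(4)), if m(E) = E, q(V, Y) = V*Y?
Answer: 38/5 ≈ 7.6000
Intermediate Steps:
l = 6
z(P) = 2*P/(6 + P) (z(P) = (P + P)/(P + 6) = (2*P)/(6 + P) = 2*P/(6 + P))
q(-2, -5) - 3*z(m(4)) = -2*(-5) - 6*4/(6 + 4) = 10 - 6*4/10 = 10 - 3*4/5 = 10 - 12/5 = 38/5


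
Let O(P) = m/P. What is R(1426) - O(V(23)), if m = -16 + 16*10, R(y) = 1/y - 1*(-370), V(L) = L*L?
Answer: 12126355/32798 ≈ 369.73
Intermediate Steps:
V(L) = L²
R(y) = 370 + 1/y (R(y) = 1/y + 370 = 370 + 1/y)
m = 144 (m = -16 + 160 = 144)
O(P) = 144/P
R(1426) - O(V(23)) = (370 + 1/1426) - 144/(23²) = (370 + 1/1426) - 144/529 = 527621/1426 - 144/529 = 12126355/32798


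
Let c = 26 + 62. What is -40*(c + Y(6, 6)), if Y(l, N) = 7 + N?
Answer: -4040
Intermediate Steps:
c = 88
-40*(c + Y(6, 6)) = -40*(88 + (7 + 6)) = -40*(88 + 13) = -40*101 = -4040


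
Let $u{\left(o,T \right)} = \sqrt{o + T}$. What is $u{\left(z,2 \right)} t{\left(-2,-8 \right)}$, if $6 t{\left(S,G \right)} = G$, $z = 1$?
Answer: $- \frac{4 \sqrt{3}}{3} \approx -2.3094$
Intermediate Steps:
$t{\left(S,G \right)} = \frac{G}{6}$
$u{\left(o,T \right)} = \sqrt{T + o}$
$u{\left(z,2 \right)} t{\left(-2,-8 \right)} = \sqrt{2 + 1} \cdot \frac{1}{6} \left(-8\right) = \sqrt{3} \left(- \frac{4}{3}\right) = - \frac{4 \sqrt{3}}{3}$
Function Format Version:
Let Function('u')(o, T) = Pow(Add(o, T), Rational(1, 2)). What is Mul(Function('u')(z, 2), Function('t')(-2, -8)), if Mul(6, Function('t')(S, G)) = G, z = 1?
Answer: Mul(Rational(-4, 3), Pow(3, Rational(1, 2))) ≈ -2.3094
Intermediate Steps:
Function('t')(S, G) = Mul(Rational(1, 6), G)
Function('u')(o, T) = Pow(Add(T, o), Rational(1, 2))
Mul(Function('u')(z, 2), Function('t')(-2, -8)) = Mul(Pow(Add(2, 1), Rational(1, 2)), Mul(Rational(1, 6), -8)) = Mul(Pow(3, Rational(1, 2)), Rational(-4, 3)) = Mul(Rational(-4, 3), Pow(3, Rational(1, 2)))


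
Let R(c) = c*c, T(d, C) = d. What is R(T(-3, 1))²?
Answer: 81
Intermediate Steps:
R(c) = c²
R(T(-3, 1))² = ((-3)²)² = 9² = 81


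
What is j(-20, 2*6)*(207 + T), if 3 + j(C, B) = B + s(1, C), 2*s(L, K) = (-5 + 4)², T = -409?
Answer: -1919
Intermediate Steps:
s(L, K) = ½ (s(L, K) = (-5 + 4)²/2 = (½)*(-1)² = (½)*1 = ½)
j(C, B) = -5/2 + B (j(C, B) = -3 + (B + ½) = -3 + (½ + B) = -5/2 + B)
j(-20, 2*6)*(207 + T) = (-5/2 + 2*6)*(207 - 409) = (-5/2 + 12)*(-202) = (19/2)*(-202) = -1919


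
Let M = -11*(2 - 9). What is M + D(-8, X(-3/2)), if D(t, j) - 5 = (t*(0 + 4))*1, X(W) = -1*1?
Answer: 50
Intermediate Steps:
X(W) = -1
D(t, j) = 5 + 4*t (D(t, j) = 5 + (t*(0 + 4))*1 = 5 + (t*4)*1 = 5 + (4*t)*1 = 5 + 4*t)
M = 77 (M = -11*(-7) = 77)
M + D(-8, X(-3/2)) = 77 + (5 + 4*(-8)) = 77 + (5 - 32) = 77 - 27 = 50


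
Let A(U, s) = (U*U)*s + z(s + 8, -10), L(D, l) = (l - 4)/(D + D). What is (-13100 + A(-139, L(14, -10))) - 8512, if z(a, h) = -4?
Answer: -62553/2 ≈ -31277.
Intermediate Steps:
L(D, l) = (-4 + l)/(2*D) (L(D, l) = (-4 + l)/((2*D)) = (-4 + l)*(1/(2*D)) = (-4 + l)/(2*D))
A(U, s) = -4 + s*U² (A(U, s) = (U*U)*s - 4 = U²*s - 4 = s*U² - 4 = -4 + s*U²)
(-13100 + A(-139, L(14, -10))) - 8512 = (-13100 + (-4 + ((½)*(-4 - 10)/14)*(-139)²)) - 8512 = (-13100 + (-4 + ((½)*(1/14)*(-14))*19321)) - 8512 = (-13100 + (-4 - ½*19321)) - 8512 = (-13100 + (-4 - 19321/2)) - 8512 = (-13100 - 19329/2) - 8512 = -45529/2 - 8512 = -62553/2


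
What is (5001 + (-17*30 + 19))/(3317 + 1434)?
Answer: 4510/4751 ≈ 0.94927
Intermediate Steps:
(5001 + (-17*30 + 19))/(3317 + 1434) = (5001 + (-510 + 19))/4751 = (5001 - 491)*(1/4751) = 4510*(1/4751) = 4510/4751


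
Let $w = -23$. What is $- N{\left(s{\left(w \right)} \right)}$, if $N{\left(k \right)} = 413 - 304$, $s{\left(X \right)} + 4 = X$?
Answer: $-109$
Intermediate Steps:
$s{\left(X \right)} = -4 + X$
$N{\left(k \right)} = 109$ ($N{\left(k \right)} = 413 - 304 = 109$)
$- N{\left(s{\left(w \right)} \right)} = \left(-1\right) 109 = -109$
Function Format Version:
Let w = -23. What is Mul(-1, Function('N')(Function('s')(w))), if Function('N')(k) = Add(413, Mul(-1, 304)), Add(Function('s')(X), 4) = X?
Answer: -109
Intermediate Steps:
Function('s')(X) = Add(-4, X)
Function('N')(k) = 109 (Function('N')(k) = Add(413, -304) = 109)
Mul(-1, Function('N')(Function('s')(w))) = Mul(-1, 109) = -109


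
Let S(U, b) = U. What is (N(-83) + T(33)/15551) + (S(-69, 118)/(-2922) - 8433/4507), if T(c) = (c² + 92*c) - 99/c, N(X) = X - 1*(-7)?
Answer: -5296245578403/68266059718 ≈ -77.582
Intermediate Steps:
N(X) = 7 + X (N(X) = X + 7 = 7 + X)
T(c) = c² - 99/c + 92*c
(N(-83) + T(33)/15551) + (S(-69, 118)/(-2922) - 8433/4507) = ((7 - 83) + ((-99 + 33²*(92 + 33))/33)/15551) + (-69/(-2922) - 8433/4507) = (-76 + ((-99 + 1089*125)/33)*(1/15551)) + (-69*(-1/2922) - 8433*1/4507) = (-76 + ((-99 + 136125)/33)*(1/15551)) + (23/974 - 8433/4507) = (-76 + ((1/33)*136026)*(1/15551)) - 8110081/4389818 = (-76 + 4122*(1/15551)) - 8110081/4389818 = (-76 + 4122/15551) - 8110081/4389818 = -1177754/15551 - 8110081/4389818 = -5296245578403/68266059718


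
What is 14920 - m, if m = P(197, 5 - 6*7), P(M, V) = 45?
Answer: 14875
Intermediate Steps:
m = 45
14920 - m = 14920 - 1*45 = 14920 - 45 = 14875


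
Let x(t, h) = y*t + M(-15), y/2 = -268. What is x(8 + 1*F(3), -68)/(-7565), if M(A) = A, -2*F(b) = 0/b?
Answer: 4303/7565 ≈ 0.56880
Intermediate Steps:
F(b) = 0 (F(b) = -0/b = -½*0 = 0)
y = -536 (y = 2*(-268) = -536)
x(t, h) = -15 - 536*t (x(t, h) = -536*t - 15 = -15 - 536*t)
x(8 + 1*F(3), -68)/(-7565) = (-15 - 536*(8 + 1*0))/(-7565) = (-15 - 536*(8 + 0))*(-1/7565) = (-15 - 536*8)*(-1/7565) = (-15 - 4288)*(-1/7565) = -4303*(-1/7565) = 4303/7565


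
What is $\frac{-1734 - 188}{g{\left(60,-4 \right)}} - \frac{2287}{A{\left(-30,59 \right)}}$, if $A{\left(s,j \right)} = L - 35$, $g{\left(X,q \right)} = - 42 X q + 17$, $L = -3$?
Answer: $\frac{23018803}{383686} \approx 59.994$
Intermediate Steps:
$g{\left(X,q \right)} = 17 - 42 X q$ ($g{\left(X,q \right)} = - 42 X q + 17 = 17 - 42 X q$)
$A{\left(s,j \right)} = -38$ ($A{\left(s,j \right)} = -3 - 35 = -38$)
$\frac{-1734 - 188}{g{\left(60,-4 \right)}} - \frac{2287}{A{\left(-30,59 \right)}} = \frac{-1734 - 188}{17 - 2520 \left(-4\right)} - \frac{2287}{-38} = \frac{-1734 - 188}{17 + 10080} - - \frac{2287}{38} = - \frac{1922}{10097} + \frac{2287}{38} = \frac{23018803}{383686}$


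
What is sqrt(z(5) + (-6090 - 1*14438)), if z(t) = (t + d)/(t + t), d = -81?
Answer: I*sqrt(513390)/5 ≈ 143.3*I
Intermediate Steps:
z(t) = (-81 + t)/(2*t) (z(t) = (t - 81)/(t + t) = (-81 + t)/((2*t)) = (-81 + t)*(1/(2*t)) = (-81 + t)/(2*t))
sqrt(z(5) + (-6090 - 1*14438)) = sqrt((1/2)*(-81 + 5)/5 + (-6090 - 1*14438)) = sqrt((1/2)*(1/5)*(-76) + (-6090 - 14438)) = sqrt(-38/5 - 20528) = sqrt(-102678/5) = I*sqrt(513390)/5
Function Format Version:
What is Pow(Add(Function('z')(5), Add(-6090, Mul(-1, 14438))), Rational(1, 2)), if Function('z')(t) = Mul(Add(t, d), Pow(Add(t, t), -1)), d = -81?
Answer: Mul(Rational(1, 5), I, Pow(513390, Rational(1, 2))) ≈ Mul(143.30, I)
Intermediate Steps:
Function('z')(t) = Mul(Rational(1, 2), Pow(t, -1), Add(-81, t)) (Function('z')(t) = Mul(Add(t, -81), Pow(Add(t, t), -1)) = Mul(Add(-81, t), Pow(Mul(2, t), -1)) = Mul(Add(-81, t), Mul(Rational(1, 2), Pow(t, -1))) = Mul(Rational(1, 2), Pow(t, -1), Add(-81, t)))
Pow(Add(Function('z')(5), Add(-6090, Mul(-1, 14438))), Rational(1, 2)) = Pow(Add(Mul(Rational(1, 2), Pow(5, -1), Add(-81, 5)), Add(-6090, Mul(-1, 14438))), Rational(1, 2)) = Pow(Add(Mul(Rational(1, 2), Rational(1, 5), -76), Add(-6090, -14438)), Rational(1, 2)) = Pow(Add(Rational(-38, 5), -20528), Rational(1, 2)) = Pow(Rational(-102678, 5), Rational(1, 2)) = Mul(Rational(1, 5), I, Pow(513390, Rational(1, 2)))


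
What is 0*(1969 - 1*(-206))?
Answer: 0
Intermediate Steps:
0*(1969 - 1*(-206)) = 0*(1969 + 206) = 0*2175 = 0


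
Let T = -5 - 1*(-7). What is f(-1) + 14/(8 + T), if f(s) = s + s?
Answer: -⅗ ≈ -0.60000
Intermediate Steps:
f(s) = 2*s
T = 2 (T = -5 + 7 = 2)
f(-1) + 14/(8 + T) = 2*(-1) + 14/(8 + 2) = -2 + 14/10 = -2 + (⅒)*14 = -2 + 7/5 = -⅗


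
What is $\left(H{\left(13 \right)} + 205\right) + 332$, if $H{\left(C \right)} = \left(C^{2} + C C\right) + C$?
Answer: $888$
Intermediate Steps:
$H{\left(C \right)} = C + 2 C^{2}$ ($H{\left(C \right)} = \left(C^{2} + C^{2}\right) + C = 2 C^{2} + C = C + 2 C^{2}$)
$\left(H{\left(13 \right)} + 205\right) + 332 = \left(13 \left(1 + 2 \cdot 13\right) + 205\right) + 332 = \left(13 \left(1 + 26\right) + 205\right) + 332 = \left(13 \cdot 27 + 205\right) + 332 = \left(351 + 205\right) + 332 = 556 + 332 = 888$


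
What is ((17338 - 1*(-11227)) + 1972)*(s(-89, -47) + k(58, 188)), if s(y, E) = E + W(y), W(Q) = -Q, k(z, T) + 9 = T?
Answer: 6748677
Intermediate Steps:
k(z, T) = -9 + T
s(y, E) = E - y
((17338 - 1*(-11227)) + 1972)*(s(-89, -47) + k(58, 188)) = ((17338 - 1*(-11227)) + 1972)*((-47 - 1*(-89)) + (-9 + 188)) = ((17338 + 11227) + 1972)*((-47 + 89) + 179) = (28565 + 1972)*(42 + 179) = 30537*221 = 6748677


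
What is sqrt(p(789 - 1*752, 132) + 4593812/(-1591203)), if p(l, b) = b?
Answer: 2*sqrt(81726168718938)/1591203 ≈ 11.363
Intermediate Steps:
sqrt(p(789 - 1*752, 132) + 4593812/(-1591203)) = sqrt(132 + 4593812/(-1591203)) = sqrt(132 + 4593812*(-1/1591203)) = sqrt(132 - 4593812/1591203) = sqrt(205444984/1591203) = 2*sqrt(81726168718938)/1591203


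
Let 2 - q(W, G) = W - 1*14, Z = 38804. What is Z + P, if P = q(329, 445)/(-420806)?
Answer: 16328956337/420806 ≈ 38804.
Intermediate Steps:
q(W, G) = 16 - W (q(W, G) = 2 - (W - 1*14) = 2 - (W - 14) = 2 - (-14 + W) = 2 + (14 - W) = 16 - W)
P = 313/420806 (P = (16 - 1*329)/(-420806) = (16 - 329)*(-1/420806) = -313*(-1/420806) = 313/420806 ≈ 0.00074381)
Z + P = 38804 + 313/420806 = 16328956337/420806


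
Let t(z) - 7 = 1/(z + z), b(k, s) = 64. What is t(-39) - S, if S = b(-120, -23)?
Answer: -4447/78 ≈ -57.013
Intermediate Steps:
t(z) = 7 + 1/(2*z) (t(z) = 7 + 1/(z + z) = 7 + 1/(2*z))
S = 64
t(-39) - S = (7 + (½)/(-39)) - 1*64 = (7 + (½)*(-1/39)) - 64 = (7 - 1/78) - 64 = 545/78 - 64 = -4447/78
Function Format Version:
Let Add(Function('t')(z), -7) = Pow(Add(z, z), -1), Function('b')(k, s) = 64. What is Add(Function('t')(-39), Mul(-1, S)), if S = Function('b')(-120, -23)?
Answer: Rational(-4447, 78) ≈ -57.013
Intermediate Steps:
Function('t')(z) = Add(7, Mul(Rational(1, 2), Pow(z, -1))) (Function('t')(z) = Add(7, Pow(Add(z, z), -1)) = Add(7, Pow(Mul(2, z), -1)) = Add(7, Mul(Rational(1, 2), Pow(z, -1))))
S = 64
Add(Function('t')(-39), Mul(-1, S)) = Add(Add(7, Mul(Rational(1, 2), Pow(-39, -1))), Mul(-1, 64)) = Add(Add(7, Mul(Rational(1, 2), Rational(-1, 39))), -64) = Add(Add(7, Rational(-1, 78)), -64) = Add(Rational(545, 78), -64) = Rational(-4447, 78)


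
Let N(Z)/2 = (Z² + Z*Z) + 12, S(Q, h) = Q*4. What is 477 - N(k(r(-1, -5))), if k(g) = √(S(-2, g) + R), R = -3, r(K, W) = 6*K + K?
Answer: 497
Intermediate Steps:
r(K, W) = 7*K
S(Q, h) = 4*Q
k(g) = I*√11 (k(g) = √(4*(-2) - 3) = √(-8 - 3) = √(-11) = I*√11)
N(Z) = 24 + 4*Z² (N(Z) = 2*((Z² + Z*Z) + 12) = 2*((Z² + Z²) + 12) = 2*(2*Z² + 12) = 2*(12 + 2*Z²) = 24 + 4*Z²)
477 - N(k(r(-1, -5))) = 477 - (24 + 4*(I*√11)²) = 477 - (24 + 4*(-11)) = 477 - (24 - 44) = 477 - 1*(-20) = 477 + 20 = 497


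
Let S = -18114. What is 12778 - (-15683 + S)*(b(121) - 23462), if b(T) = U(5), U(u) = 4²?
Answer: -792391684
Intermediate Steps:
U(u) = 16
b(T) = 16
12778 - (-15683 + S)*(b(121) - 23462) = 12778 - (-15683 - 18114)*(16 - 23462) = 12778 - (-33797)*(-23446) = 12778 - 1*792404462 = 12778 - 792404462 = -792391684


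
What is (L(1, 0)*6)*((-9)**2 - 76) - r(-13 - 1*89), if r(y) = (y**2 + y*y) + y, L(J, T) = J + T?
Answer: -20676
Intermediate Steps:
r(y) = y + 2*y**2 (r(y) = (y**2 + y**2) + y = 2*y**2 + y = y + 2*y**2)
(L(1, 0)*6)*((-9)**2 - 76) - r(-13 - 1*89) = ((1 + 0)*6)*((-9)**2 - 76) - (-13 - 1*89)*(1 + 2*(-13 - 1*89)) = (1*6)*(81 - 76) - (-13 - 89)*(1 + 2*(-13 - 89)) = 6*5 - (-102)*(1 + 2*(-102)) = 30 - (-102)*(1 - 204) = 30 - (-102)*(-203) = 30 - 1*20706 = 30 - 20706 = -20676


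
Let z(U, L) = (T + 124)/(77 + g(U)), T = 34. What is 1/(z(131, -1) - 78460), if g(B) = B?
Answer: -104/8159761 ≈ -1.2745e-5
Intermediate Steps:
z(U, L) = 158/(77 + U) (z(U, L) = (34 + 124)/(77 + U) = 158/(77 + U))
1/(z(131, -1) - 78460) = 1/(158/(77 + 131) - 78460) = 1/(158/208 - 78460) = 1/(158*(1/208) - 78460) = 1/(79/104 - 78460) = 1/(-8159761/104) = -104/8159761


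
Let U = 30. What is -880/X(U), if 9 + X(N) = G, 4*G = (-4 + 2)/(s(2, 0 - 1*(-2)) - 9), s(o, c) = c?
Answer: 2464/25 ≈ 98.560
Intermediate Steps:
G = 1/14 (G = ((-4 + 2)/((0 - 1*(-2)) - 9))/4 = (-2/((0 + 2) - 9))/4 = (-2/(2 - 9))/4 = (-2/(-7))/4 = (-2*(-1/7))/4 = (1/4)*(2/7) = 1/14 ≈ 0.071429)
X(N) = -125/14 (X(N) = -9 + 1/14 = -125/14)
-880/X(U) = -880/(-125/14) = -880*(-14/125) = 2464/25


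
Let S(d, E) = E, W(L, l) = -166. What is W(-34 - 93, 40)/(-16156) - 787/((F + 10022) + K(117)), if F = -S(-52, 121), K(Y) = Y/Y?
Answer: -1383880/19997089 ≈ -0.069204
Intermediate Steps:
K(Y) = 1
F = -121 (F = -1*121 = -121)
W(-34 - 93, 40)/(-16156) - 787/((F + 10022) + K(117)) = -166/(-16156) - 787/((-121 + 10022) + 1) = -166*(-1/16156) - 787/(9901 + 1) = 83/8078 - 787/9902 = -1383880/19997089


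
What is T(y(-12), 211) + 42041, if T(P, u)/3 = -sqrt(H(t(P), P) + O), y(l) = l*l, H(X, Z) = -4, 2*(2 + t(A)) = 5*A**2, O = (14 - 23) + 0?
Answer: 42041 - 3*I*sqrt(13) ≈ 42041.0 - 10.817*I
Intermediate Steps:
O = -9 (O = -9 + 0 = -9)
t(A) = -2 + 5*A**2/2 (t(A) = -2 + (5*A**2)/2 = -2 + 5*A**2/2)
y(l) = l**2
T(P, u) = -3*I*sqrt(13) (T(P, u) = 3*(-sqrt(-4 - 9)) = 3*(-sqrt(-13)) = 3*(-I*sqrt(13)) = -3*I*sqrt(13))
T(y(-12), 211) + 42041 = -3*I*sqrt(13) + 42041 = 42041 - 3*I*sqrt(13)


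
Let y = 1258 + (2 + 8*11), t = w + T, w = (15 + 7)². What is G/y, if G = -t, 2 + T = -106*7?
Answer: 65/337 ≈ 0.19288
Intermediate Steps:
w = 484 (w = 22² = 484)
T = -744 (T = -2 - 106*7 = -2 - 742 = -744)
t = -260 (t = 484 - 744 = -260)
y = 1348 (y = 1258 + (2 + 88) = 1258 + 90 = 1348)
G = 260 (G = -1*(-260) = 260)
G/y = 260/1348 = 260*(1/1348) = 65/337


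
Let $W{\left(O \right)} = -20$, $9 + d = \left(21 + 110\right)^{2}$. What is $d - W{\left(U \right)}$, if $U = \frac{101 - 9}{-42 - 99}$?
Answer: $17172$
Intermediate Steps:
$U = - \frac{92}{141}$ ($U = \frac{92}{-141} = 92 \left(- \frac{1}{141}\right) = - \frac{92}{141} \approx -0.65248$)
$d = 17152$ ($d = -9 + \left(21 + 110\right)^{2} = -9 + 131^{2} = -9 + 17161 = 17152$)
$d - W{\left(U \right)} = 17152 - -20 = 17152 + 20 = 17172$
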